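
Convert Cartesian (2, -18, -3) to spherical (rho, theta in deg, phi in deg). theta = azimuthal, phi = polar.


rho = sqrt(2^2 + (-18)^2 + (-3)^2) = 18.3576
theta = atan2(-18, 2) = 276.3402 deg
phi = acos(-3/18.3576) = 99.4055 deg

rho = 18.3576, theta = 276.3402 deg, phi = 99.4055 deg


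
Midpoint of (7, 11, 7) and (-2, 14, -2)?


Midpoint = ((7+-2)/2, (11+14)/2, (7+-2)/2) = (2.5, 12.5, 2.5)

(2.5, 12.5, 2.5)


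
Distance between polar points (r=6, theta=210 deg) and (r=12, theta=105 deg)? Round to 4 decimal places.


d = sqrt(r1^2 + r2^2 - 2*r1*r2*cos(t2-t1))
d = sqrt(6^2 + 12^2 - 2*6*12*cos(105-210)) = 14.7401

14.7401


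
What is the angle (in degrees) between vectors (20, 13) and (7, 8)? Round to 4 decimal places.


dot = 20*7 + 13*8 = 244
|u| = 23.8537, |v| = 10.6301
cos(angle) = 0.9623
angle = 15.7902 degrees

15.7902 degrees


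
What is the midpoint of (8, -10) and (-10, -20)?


Midpoint = ((8+-10)/2, (-10+-20)/2) = (-1, -15)

(-1, -15)


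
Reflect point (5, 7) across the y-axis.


Reflection across y-axis: (x, y) -> (-x, y)
(5, 7) -> (-5, 7)

(-5, 7)


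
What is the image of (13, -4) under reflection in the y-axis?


Reflection across y-axis: (x, y) -> (-x, y)
(13, -4) -> (-13, -4)

(-13, -4)


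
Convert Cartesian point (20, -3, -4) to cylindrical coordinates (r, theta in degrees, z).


r = sqrt(20^2 + (-3)^2) = 20.2237
theta = atan2(-3, 20) = 351.4692 deg
z = -4

r = 20.2237, theta = 351.4692 deg, z = -4


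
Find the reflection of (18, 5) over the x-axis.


Reflection across x-axis: (x, y) -> (x, -y)
(18, 5) -> (18, -5)

(18, -5)


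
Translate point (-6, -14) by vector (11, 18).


Translation: (x+dx, y+dy) = (-6+11, -14+18) = (5, 4)

(5, 4)


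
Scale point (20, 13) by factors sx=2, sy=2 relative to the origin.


Scaling: (x*sx, y*sy) = (20*2, 13*2) = (40, 26)

(40, 26)


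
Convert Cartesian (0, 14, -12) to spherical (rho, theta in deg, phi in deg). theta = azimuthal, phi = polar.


rho = sqrt(0^2 + 14^2 + (-12)^2) = 18.4391
theta = atan2(14, 0) = 90 deg
phi = acos(-12/18.4391) = 130.6013 deg

rho = 18.4391, theta = 90 deg, phi = 130.6013 deg


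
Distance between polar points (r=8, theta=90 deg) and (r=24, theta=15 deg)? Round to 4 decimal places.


d = sqrt(r1^2 + r2^2 - 2*r1*r2*cos(t2-t1))
d = sqrt(8^2 + 24^2 - 2*8*24*cos(15-90)) = 23.2511

23.2511


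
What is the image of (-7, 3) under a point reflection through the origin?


Reflection through origin: (x, y) -> (-x, -y)
(-7, 3) -> (7, -3)

(7, -3)


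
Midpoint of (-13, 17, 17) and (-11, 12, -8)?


Midpoint = ((-13+-11)/2, (17+12)/2, (17+-8)/2) = (-12, 14.5, 4.5)

(-12, 14.5, 4.5)


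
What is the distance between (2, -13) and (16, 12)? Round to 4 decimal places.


d = sqrt((16-2)^2 + (12--13)^2) = 28.6531

28.6531


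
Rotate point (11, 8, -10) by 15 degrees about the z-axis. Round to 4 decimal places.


x' = 11*cos(15) - 8*sin(15) = 8.5546
y' = 11*sin(15) + 8*cos(15) = 10.5744
z' = -10

(8.5546, 10.5744, -10)


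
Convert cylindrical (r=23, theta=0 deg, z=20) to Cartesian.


x = 23 * cos(0) = 23
y = 23 * sin(0) = 0
z = 20

(23, 0, 20)


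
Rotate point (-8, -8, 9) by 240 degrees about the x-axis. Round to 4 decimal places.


x' = -8
y' = -8*cos(240) - 9*sin(240) = 11.7942
z' = -8*sin(240) + 9*cos(240) = 2.4282

(-8, 11.7942, 2.4282)


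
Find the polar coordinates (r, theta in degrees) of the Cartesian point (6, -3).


r = sqrt(6^2 + (-3)^2) = 6.7082
theta = atan2(-3, 6) = 333.4349 degrees

r = 6.7082, theta = 333.4349 degrees


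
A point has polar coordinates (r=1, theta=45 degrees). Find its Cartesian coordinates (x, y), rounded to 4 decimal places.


x = 1 * cos(45) = 0.7071
y = 1 * sin(45) = 0.7071

(0.7071, 0.7071)


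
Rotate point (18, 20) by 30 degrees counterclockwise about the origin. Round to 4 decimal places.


x' = 18*cos(30) - 20*sin(30) = 5.5885
y' = 18*sin(30) + 20*cos(30) = 26.3205

(5.5885, 26.3205)


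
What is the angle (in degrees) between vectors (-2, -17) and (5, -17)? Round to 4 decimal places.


dot = -2*5 + -17*-17 = 279
|u| = 17.1172, |v| = 17.72
cos(angle) = 0.9198
angle = 23.0994 degrees

23.0994 degrees


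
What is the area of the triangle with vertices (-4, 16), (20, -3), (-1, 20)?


Area = |x1(y2-y3) + x2(y3-y1) + x3(y1-y2)| / 2
= |-4*(-3-20) + 20*(20-16) + -1*(16--3)| / 2
= 76.5

76.5


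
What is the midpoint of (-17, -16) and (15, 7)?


Midpoint = ((-17+15)/2, (-16+7)/2) = (-1, -4.5)

(-1, -4.5)


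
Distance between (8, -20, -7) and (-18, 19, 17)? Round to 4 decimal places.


d = sqrt((-18-8)^2 + (19--20)^2 + (17--7)^2) = 52.6593

52.6593


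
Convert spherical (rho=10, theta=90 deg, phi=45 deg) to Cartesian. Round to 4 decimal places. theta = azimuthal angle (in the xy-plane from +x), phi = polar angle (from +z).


x = 10 * sin(45) * cos(90) = 0
y = 10 * sin(45) * sin(90) = 7.0711
z = 10 * cos(45) = 7.0711

(0, 7.0711, 7.0711)


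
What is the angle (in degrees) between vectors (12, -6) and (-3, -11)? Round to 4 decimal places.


dot = 12*-3 + -6*-11 = 30
|u| = 13.4164, |v| = 11.4018
cos(angle) = 0.1961
angle = 78.6901 degrees

78.6901 degrees


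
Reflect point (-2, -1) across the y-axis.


Reflection across y-axis: (x, y) -> (-x, y)
(-2, -1) -> (2, -1)

(2, -1)


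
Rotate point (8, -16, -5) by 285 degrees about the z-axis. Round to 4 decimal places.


x' = 8*cos(285) - -16*sin(285) = -13.3843
y' = 8*sin(285) + -16*cos(285) = -11.8685
z' = -5

(-13.3843, -11.8685, -5)


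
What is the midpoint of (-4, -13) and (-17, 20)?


Midpoint = ((-4+-17)/2, (-13+20)/2) = (-10.5, 3.5)

(-10.5, 3.5)


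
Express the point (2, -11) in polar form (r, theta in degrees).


r = sqrt(2^2 + (-11)^2) = 11.1803
theta = atan2(-11, 2) = 280.3048 degrees

r = 11.1803, theta = 280.3048 degrees


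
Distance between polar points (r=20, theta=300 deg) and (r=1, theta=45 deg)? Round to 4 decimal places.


d = sqrt(r1^2 + r2^2 - 2*r1*r2*cos(t2-t1))
d = sqrt(20^2 + 1^2 - 2*20*1*cos(45-300)) = 20.2818

20.2818


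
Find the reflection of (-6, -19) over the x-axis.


Reflection across x-axis: (x, y) -> (x, -y)
(-6, -19) -> (-6, 19)

(-6, 19)


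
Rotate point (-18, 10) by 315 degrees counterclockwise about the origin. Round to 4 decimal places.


x' = -18*cos(315) - 10*sin(315) = -5.6569
y' = -18*sin(315) + 10*cos(315) = 19.799

(-5.6569, 19.799)


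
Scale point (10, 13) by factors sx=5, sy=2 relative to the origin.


Scaling: (x*sx, y*sy) = (10*5, 13*2) = (50, 26)

(50, 26)


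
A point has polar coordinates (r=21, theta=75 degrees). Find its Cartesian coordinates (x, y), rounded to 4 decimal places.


x = 21 * cos(75) = 5.4352
y = 21 * sin(75) = 20.2844

(5.4352, 20.2844)


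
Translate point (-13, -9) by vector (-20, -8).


Translation: (x+dx, y+dy) = (-13+-20, -9+-8) = (-33, -17)

(-33, -17)


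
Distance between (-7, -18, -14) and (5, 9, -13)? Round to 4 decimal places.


d = sqrt((5--7)^2 + (9--18)^2 + (-13--14)^2) = 29.5635

29.5635


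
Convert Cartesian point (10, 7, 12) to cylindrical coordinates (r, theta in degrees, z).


r = sqrt(10^2 + 7^2) = 12.2066
theta = atan2(7, 10) = 34.992 deg
z = 12

r = 12.2066, theta = 34.992 deg, z = 12


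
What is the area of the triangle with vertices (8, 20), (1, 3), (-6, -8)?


Area = |x1(y2-y3) + x2(y3-y1) + x3(y1-y2)| / 2
= |8*(3--8) + 1*(-8-20) + -6*(20-3)| / 2
= 21

21


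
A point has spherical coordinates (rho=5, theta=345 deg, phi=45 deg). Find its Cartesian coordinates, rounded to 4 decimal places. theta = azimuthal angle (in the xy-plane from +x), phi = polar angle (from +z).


x = 5 * sin(45) * cos(345) = 3.4151
y = 5 * sin(45) * sin(345) = -0.9151
z = 5 * cos(45) = 3.5355

(3.4151, -0.9151, 3.5355)


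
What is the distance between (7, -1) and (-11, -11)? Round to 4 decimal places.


d = sqrt((-11-7)^2 + (-11--1)^2) = 20.5913

20.5913


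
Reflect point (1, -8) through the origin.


Reflection through origin: (x, y) -> (-x, -y)
(1, -8) -> (-1, 8)

(-1, 8)


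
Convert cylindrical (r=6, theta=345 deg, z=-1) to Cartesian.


x = 6 * cos(345) = 5.7956
y = 6 * sin(345) = -1.5529
z = -1

(5.7956, -1.5529, -1)


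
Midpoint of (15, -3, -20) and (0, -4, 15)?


Midpoint = ((15+0)/2, (-3+-4)/2, (-20+15)/2) = (7.5, -3.5, -2.5)

(7.5, -3.5, -2.5)


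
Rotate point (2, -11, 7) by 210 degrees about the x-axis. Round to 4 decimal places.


x' = 2
y' = -11*cos(210) - 7*sin(210) = 13.0263
z' = -11*sin(210) + 7*cos(210) = -0.5622

(2, 13.0263, -0.5622)


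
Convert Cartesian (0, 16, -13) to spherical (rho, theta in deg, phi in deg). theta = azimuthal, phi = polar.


rho = sqrt(0^2 + 16^2 + (-13)^2) = 20.6155
theta = atan2(16, 0) = 90 deg
phi = acos(-13/20.6155) = 129.0939 deg

rho = 20.6155, theta = 90 deg, phi = 129.0939 deg


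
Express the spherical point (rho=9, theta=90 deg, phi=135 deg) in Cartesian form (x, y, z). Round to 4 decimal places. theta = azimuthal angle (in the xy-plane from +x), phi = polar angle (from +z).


x = 9 * sin(135) * cos(90) = 0
y = 9 * sin(135) * sin(90) = 6.364
z = 9 * cos(135) = -6.364

(0, 6.364, -6.364)


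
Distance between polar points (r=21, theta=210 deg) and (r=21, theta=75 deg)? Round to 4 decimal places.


d = sqrt(r1^2 + r2^2 - 2*r1*r2*cos(t2-t1))
d = sqrt(21^2 + 21^2 - 2*21*21*cos(75-210)) = 38.8029

38.8029


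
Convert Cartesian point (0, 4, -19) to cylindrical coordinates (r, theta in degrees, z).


r = sqrt(0^2 + 4^2) = 4
theta = atan2(4, 0) = 90 deg
z = -19

r = 4, theta = 90 deg, z = -19


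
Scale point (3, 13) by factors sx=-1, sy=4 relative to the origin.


Scaling: (x*sx, y*sy) = (3*-1, 13*4) = (-3, 52)

(-3, 52)


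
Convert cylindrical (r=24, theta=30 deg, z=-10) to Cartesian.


x = 24 * cos(30) = 20.7846
y = 24 * sin(30) = 12
z = -10

(20.7846, 12, -10)


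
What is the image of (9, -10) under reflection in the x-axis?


Reflection across x-axis: (x, y) -> (x, -y)
(9, -10) -> (9, 10)

(9, 10)


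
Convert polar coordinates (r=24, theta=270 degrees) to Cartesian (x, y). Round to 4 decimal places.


x = 24 * cos(270) = 0
y = 24 * sin(270) = -24

(0, -24)


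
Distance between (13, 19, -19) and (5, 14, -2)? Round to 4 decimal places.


d = sqrt((5-13)^2 + (14-19)^2 + (-2--19)^2) = 19.4422

19.4422


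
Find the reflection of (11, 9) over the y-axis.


Reflection across y-axis: (x, y) -> (-x, y)
(11, 9) -> (-11, 9)

(-11, 9)


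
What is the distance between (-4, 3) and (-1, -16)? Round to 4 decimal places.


d = sqrt((-1--4)^2 + (-16-3)^2) = 19.2354

19.2354


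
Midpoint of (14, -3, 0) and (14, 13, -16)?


Midpoint = ((14+14)/2, (-3+13)/2, (0+-16)/2) = (14, 5, -8)

(14, 5, -8)


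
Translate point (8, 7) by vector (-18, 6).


Translation: (x+dx, y+dy) = (8+-18, 7+6) = (-10, 13)

(-10, 13)


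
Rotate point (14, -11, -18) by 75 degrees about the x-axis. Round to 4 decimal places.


x' = 14
y' = -11*cos(75) - -18*sin(75) = 14.5397
z' = -11*sin(75) + -18*cos(75) = -15.2839

(14, 14.5397, -15.2839)


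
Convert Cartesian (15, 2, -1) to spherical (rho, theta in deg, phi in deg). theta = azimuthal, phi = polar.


rho = sqrt(15^2 + 2^2 + (-1)^2) = 15.1658
theta = atan2(2, 15) = 7.5946 deg
phi = acos(-1/15.1658) = 93.7807 deg

rho = 15.1658, theta = 7.5946 deg, phi = 93.7807 deg


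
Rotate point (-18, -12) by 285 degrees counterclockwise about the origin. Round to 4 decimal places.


x' = -18*cos(285) - -12*sin(285) = -16.2499
y' = -18*sin(285) + -12*cos(285) = 14.2808

(-16.2499, 14.2808)


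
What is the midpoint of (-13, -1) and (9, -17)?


Midpoint = ((-13+9)/2, (-1+-17)/2) = (-2, -9)

(-2, -9)


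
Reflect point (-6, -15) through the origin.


Reflection through origin: (x, y) -> (-x, -y)
(-6, -15) -> (6, 15)

(6, 15)


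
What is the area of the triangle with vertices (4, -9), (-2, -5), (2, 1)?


Area = |x1(y2-y3) + x2(y3-y1) + x3(y1-y2)| / 2
= |4*(-5-1) + -2*(1--9) + 2*(-9--5)| / 2
= 26

26


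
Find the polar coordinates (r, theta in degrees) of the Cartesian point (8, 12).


r = sqrt(8^2 + 12^2) = 14.4222
theta = atan2(12, 8) = 56.3099 degrees

r = 14.4222, theta = 56.3099 degrees


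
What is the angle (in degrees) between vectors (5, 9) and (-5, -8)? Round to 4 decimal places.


dot = 5*-5 + 9*-8 = -97
|u| = 10.2956, |v| = 9.434
cos(angle) = -0.9987
angle = 177.0492 degrees

177.0492 degrees


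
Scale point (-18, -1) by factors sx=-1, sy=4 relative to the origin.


Scaling: (x*sx, y*sy) = (-18*-1, -1*4) = (18, -4)

(18, -4)


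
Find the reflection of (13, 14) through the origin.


Reflection through origin: (x, y) -> (-x, -y)
(13, 14) -> (-13, -14)

(-13, -14)


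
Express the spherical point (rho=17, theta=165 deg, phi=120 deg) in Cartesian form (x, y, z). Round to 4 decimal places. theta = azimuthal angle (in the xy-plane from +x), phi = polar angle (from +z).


x = 17 * sin(120) * cos(165) = -14.2208
y = 17 * sin(120) * sin(165) = 3.8104
z = 17 * cos(120) = -8.5

(-14.2208, 3.8104, -8.5)


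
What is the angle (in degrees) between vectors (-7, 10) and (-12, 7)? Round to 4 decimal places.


dot = -7*-12 + 10*7 = 154
|u| = 12.2066, |v| = 13.8924
cos(angle) = 0.9081
angle = 24.7515 degrees

24.7515 degrees


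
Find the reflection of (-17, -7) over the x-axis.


Reflection across x-axis: (x, y) -> (x, -y)
(-17, -7) -> (-17, 7)

(-17, 7)


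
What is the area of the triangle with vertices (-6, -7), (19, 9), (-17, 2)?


Area = |x1(y2-y3) + x2(y3-y1) + x3(y1-y2)| / 2
= |-6*(9-2) + 19*(2--7) + -17*(-7-9)| / 2
= 200.5

200.5


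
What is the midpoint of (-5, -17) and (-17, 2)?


Midpoint = ((-5+-17)/2, (-17+2)/2) = (-11, -7.5)

(-11, -7.5)


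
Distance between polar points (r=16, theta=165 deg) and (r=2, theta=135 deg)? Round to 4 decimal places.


d = sqrt(r1^2 + r2^2 - 2*r1*r2*cos(t2-t1))
d = sqrt(16^2 + 2^2 - 2*16*2*cos(135-165)) = 14.3029

14.3029


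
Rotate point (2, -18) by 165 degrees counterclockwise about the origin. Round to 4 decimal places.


x' = 2*cos(165) - -18*sin(165) = 2.7269
y' = 2*sin(165) + -18*cos(165) = 17.9043

(2.7269, 17.9043)


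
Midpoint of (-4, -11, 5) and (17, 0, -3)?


Midpoint = ((-4+17)/2, (-11+0)/2, (5+-3)/2) = (6.5, -5.5, 1)

(6.5, -5.5, 1)


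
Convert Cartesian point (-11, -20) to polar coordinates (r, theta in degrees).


r = sqrt((-11)^2 + (-20)^2) = 22.8254
theta = atan2(-20, -11) = 241.1892 degrees

r = 22.8254, theta = 241.1892 degrees


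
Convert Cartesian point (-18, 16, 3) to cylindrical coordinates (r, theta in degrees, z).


r = sqrt((-18)^2 + 16^2) = 24.0832
theta = atan2(16, -18) = 138.3665 deg
z = 3

r = 24.0832, theta = 138.3665 deg, z = 3


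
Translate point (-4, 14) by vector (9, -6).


Translation: (x+dx, y+dy) = (-4+9, 14+-6) = (5, 8)

(5, 8)


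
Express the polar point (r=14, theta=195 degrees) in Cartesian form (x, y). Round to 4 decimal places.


x = 14 * cos(195) = -13.523
y = 14 * sin(195) = -3.6235

(-13.523, -3.6235)


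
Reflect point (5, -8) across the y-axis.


Reflection across y-axis: (x, y) -> (-x, y)
(5, -8) -> (-5, -8)

(-5, -8)


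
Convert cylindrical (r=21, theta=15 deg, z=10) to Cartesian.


x = 21 * cos(15) = 20.2844
y = 21 * sin(15) = 5.4352
z = 10

(20.2844, 5.4352, 10)


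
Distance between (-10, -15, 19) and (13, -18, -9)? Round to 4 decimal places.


d = sqrt((13--10)^2 + (-18--15)^2 + (-9-19)^2) = 36.3593

36.3593


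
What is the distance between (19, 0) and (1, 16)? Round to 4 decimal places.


d = sqrt((1-19)^2 + (16-0)^2) = 24.0832

24.0832


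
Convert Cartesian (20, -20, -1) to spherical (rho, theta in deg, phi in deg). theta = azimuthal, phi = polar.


rho = sqrt(20^2 + (-20)^2 + (-1)^2) = 28.3019
theta = atan2(-20, 20) = 315 deg
phi = acos(-1/28.3019) = 92.0249 deg

rho = 28.3019, theta = 315 deg, phi = 92.0249 deg


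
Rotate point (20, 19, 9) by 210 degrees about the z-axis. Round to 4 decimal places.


x' = 20*cos(210) - 19*sin(210) = -7.8205
y' = 20*sin(210) + 19*cos(210) = -26.4545
z' = 9

(-7.8205, -26.4545, 9)


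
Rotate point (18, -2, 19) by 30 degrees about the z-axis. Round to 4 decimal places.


x' = 18*cos(30) - -2*sin(30) = 16.5885
y' = 18*sin(30) + -2*cos(30) = 7.2679
z' = 19

(16.5885, 7.2679, 19)


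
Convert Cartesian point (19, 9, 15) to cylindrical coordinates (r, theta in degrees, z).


r = sqrt(19^2 + 9^2) = 21.0238
theta = atan2(9, 19) = 25.3462 deg
z = 15

r = 21.0238, theta = 25.3462 deg, z = 15


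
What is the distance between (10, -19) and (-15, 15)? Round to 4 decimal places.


d = sqrt((-15-10)^2 + (15--19)^2) = 42.2019

42.2019


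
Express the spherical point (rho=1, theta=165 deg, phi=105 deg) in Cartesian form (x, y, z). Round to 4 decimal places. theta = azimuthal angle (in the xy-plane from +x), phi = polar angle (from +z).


x = 1 * sin(105) * cos(165) = -0.933
y = 1 * sin(105) * sin(165) = 0.25
z = 1 * cos(105) = -0.2588

(-0.933, 0.25, -0.2588)


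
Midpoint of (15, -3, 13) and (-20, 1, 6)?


Midpoint = ((15+-20)/2, (-3+1)/2, (13+6)/2) = (-2.5, -1, 9.5)

(-2.5, -1, 9.5)


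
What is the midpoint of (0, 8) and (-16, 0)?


Midpoint = ((0+-16)/2, (8+0)/2) = (-8, 4)

(-8, 4)


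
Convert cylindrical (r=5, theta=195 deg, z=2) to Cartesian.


x = 5 * cos(195) = -4.8296
y = 5 * sin(195) = -1.2941
z = 2

(-4.8296, -1.2941, 2)


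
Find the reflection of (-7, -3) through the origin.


Reflection through origin: (x, y) -> (-x, -y)
(-7, -3) -> (7, 3)

(7, 3)


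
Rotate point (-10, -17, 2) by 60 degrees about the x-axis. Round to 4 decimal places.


x' = -10
y' = -17*cos(60) - 2*sin(60) = -10.2321
z' = -17*sin(60) + 2*cos(60) = -13.7224

(-10, -10.2321, -13.7224)


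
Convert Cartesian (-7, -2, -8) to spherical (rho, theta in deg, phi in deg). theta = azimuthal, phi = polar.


rho = sqrt((-7)^2 + (-2)^2 + (-8)^2) = 10.8167
theta = atan2(-2, -7) = 195.9454 deg
phi = acos(-8/10.8167) = 137.6974 deg

rho = 10.8167, theta = 195.9454 deg, phi = 137.6974 deg


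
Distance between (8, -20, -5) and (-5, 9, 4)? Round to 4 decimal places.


d = sqrt((-5-8)^2 + (9--20)^2 + (4--5)^2) = 33.0303

33.0303


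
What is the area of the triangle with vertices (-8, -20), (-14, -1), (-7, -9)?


Area = |x1(y2-y3) + x2(y3-y1) + x3(y1-y2)| / 2
= |-8*(-1--9) + -14*(-9--20) + -7*(-20--1)| / 2
= 42.5

42.5


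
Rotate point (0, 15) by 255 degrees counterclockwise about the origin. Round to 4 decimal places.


x' = 0*cos(255) - 15*sin(255) = 14.4889
y' = 0*sin(255) + 15*cos(255) = -3.8823

(14.4889, -3.8823)


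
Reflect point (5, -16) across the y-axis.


Reflection across y-axis: (x, y) -> (-x, y)
(5, -16) -> (-5, -16)

(-5, -16)


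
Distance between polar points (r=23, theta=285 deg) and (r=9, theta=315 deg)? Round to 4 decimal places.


d = sqrt(r1^2 + r2^2 - 2*r1*r2*cos(t2-t1))
d = sqrt(23^2 + 9^2 - 2*23*9*cos(315-285)) = 15.8577

15.8577


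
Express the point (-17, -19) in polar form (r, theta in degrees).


r = sqrt((-17)^2 + (-19)^2) = 25.4951
theta = atan2(-19, -17) = 228.1798 degrees

r = 25.4951, theta = 228.1798 degrees


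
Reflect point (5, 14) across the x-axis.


Reflection across x-axis: (x, y) -> (x, -y)
(5, 14) -> (5, -14)

(5, -14)


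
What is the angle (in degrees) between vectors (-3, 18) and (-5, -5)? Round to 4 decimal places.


dot = -3*-5 + 18*-5 = -75
|u| = 18.2483, |v| = 7.0711
cos(angle) = -0.5812
angle = 125.5377 degrees

125.5377 degrees


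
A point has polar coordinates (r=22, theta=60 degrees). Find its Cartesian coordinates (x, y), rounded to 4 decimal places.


x = 22 * cos(60) = 11
y = 22 * sin(60) = 19.0526

(11, 19.0526)


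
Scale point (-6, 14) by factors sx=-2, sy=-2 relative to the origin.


Scaling: (x*sx, y*sy) = (-6*-2, 14*-2) = (12, -28)

(12, -28)


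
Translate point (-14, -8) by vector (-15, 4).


Translation: (x+dx, y+dy) = (-14+-15, -8+4) = (-29, -4)

(-29, -4)


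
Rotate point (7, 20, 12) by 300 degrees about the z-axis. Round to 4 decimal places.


x' = 7*cos(300) - 20*sin(300) = 20.8205
y' = 7*sin(300) + 20*cos(300) = 3.9378
z' = 12

(20.8205, 3.9378, 12)


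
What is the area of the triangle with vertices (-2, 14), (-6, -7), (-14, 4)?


Area = |x1(y2-y3) + x2(y3-y1) + x3(y1-y2)| / 2
= |-2*(-7-4) + -6*(4-14) + -14*(14--7)| / 2
= 106

106


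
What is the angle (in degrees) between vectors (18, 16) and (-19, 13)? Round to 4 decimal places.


dot = 18*-19 + 16*13 = -134
|u| = 24.0832, |v| = 23.0217
cos(angle) = -0.2417
angle = 103.9861 degrees

103.9861 degrees


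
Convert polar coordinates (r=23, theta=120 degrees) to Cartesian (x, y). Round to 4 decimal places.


x = 23 * cos(120) = -11.5
y = 23 * sin(120) = 19.9186

(-11.5, 19.9186)


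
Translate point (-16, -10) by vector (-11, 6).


Translation: (x+dx, y+dy) = (-16+-11, -10+6) = (-27, -4)

(-27, -4)


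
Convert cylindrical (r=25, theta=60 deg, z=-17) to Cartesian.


x = 25 * cos(60) = 12.5
y = 25 * sin(60) = 21.6506
z = -17

(12.5, 21.6506, -17)


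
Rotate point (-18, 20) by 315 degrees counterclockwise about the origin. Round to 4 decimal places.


x' = -18*cos(315) - 20*sin(315) = 1.4142
y' = -18*sin(315) + 20*cos(315) = 26.8701

(1.4142, 26.8701)


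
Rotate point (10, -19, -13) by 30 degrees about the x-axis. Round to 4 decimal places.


x' = 10
y' = -19*cos(30) - -13*sin(30) = -9.9545
z' = -19*sin(30) + -13*cos(30) = -20.7583

(10, -9.9545, -20.7583)


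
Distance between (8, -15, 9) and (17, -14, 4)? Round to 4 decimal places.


d = sqrt((17-8)^2 + (-14--15)^2 + (4-9)^2) = 10.3441

10.3441


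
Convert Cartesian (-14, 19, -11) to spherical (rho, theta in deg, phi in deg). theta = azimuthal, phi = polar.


rho = sqrt((-14)^2 + 19^2 + (-11)^2) = 26.0384
theta = atan2(19, -14) = 126.3844 deg
phi = acos(-11/26.0384) = 114.9895 deg

rho = 26.0384, theta = 126.3844 deg, phi = 114.9895 deg


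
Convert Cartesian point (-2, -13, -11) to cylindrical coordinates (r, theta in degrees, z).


r = sqrt((-2)^2 + (-13)^2) = 13.1529
theta = atan2(-13, -2) = 261.2538 deg
z = -11

r = 13.1529, theta = 261.2538 deg, z = -11


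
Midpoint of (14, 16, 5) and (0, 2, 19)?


Midpoint = ((14+0)/2, (16+2)/2, (5+19)/2) = (7, 9, 12)

(7, 9, 12)


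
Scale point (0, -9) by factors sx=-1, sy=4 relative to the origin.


Scaling: (x*sx, y*sy) = (0*-1, -9*4) = (0, -36)

(0, -36)


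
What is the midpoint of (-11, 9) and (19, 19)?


Midpoint = ((-11+19)/2, (9+19)/2) = (4, 14)

(4, 14)


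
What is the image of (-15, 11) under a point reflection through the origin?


Reflection through origin: (x, y) -> (-x, -y)
(-15, 11) -> (15, -11)

(15, -11)


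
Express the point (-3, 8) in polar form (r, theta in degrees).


r = sqrt((-3)^2 + 8^2) = 8.544
theta = atan2(8, -3) = 110.556 degrees

r = 8.544, theta = 110.556 degrees


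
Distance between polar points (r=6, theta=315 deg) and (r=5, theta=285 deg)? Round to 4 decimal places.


d = sqrt(r1^2 + r2^2 - 2*r1*r2*cos(t2-t1))
d = sqrt(6^2 + 5^2 - 2*6*5*cos(285-315)) = 3.0064

3.0064


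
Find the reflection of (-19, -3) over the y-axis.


Reflection across y-axis: (x, y) -> (-x, y)
(-19, -3) -> (19, -3)

(19, -3)


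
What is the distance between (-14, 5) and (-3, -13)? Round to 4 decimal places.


d = sqrt((-3--14)^2 + (-13-5)^2) = 21.095

21.095


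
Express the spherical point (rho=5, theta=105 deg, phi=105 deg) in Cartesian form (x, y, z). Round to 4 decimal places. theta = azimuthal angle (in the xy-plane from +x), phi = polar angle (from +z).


x = 5 * sin(105) * cos(105) = -1.25
y = 5 * sin(105) * sin(105) = 4.6651
z = 5 * cos(105) = -1.2941

(-1.25, 4.6651, -1.2941)


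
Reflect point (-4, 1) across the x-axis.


Reflection across x-axis: (x, y) -> (x, -y)
(-4, 1) -> (-4, -1)

(-4, -1)


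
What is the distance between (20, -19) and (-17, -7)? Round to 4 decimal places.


d = sqrt((-17-20)^2 + (-7--19)^2) = 38.8973

38.8973


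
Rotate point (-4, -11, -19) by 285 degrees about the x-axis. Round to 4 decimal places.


x' = -4
y' = -11*cos(285) - -19*sin(285) = -21.1996
z' = -11*sin(285) + -19*cos(285) = 5.7076

(-4, -21.1996, 5.7076)


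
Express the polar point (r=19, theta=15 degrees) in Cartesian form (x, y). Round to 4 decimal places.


x = 19 * cos(15) = 18.3526
y = 19 * sin(15) = 4.9176

(18.3526, 4.9176)


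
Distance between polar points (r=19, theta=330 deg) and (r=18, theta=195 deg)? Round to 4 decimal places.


d = sqrt(r1^2 + r2^2 - 2*r1*r2*cos(t2-t1))
d = sqrt(19^2 + 18^2 - 2*19*18*cos(195-330)) = 34.1857

34.1857


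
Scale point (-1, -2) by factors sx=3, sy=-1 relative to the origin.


Scaling: (x*sx, y*sy) = (-1*3, -2*-1) = (-3, 2)

(-3, 2)


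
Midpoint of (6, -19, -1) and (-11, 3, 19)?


Midpoint = ((6+-11)/2, (-19+3)/2, (-1+19)/2) = (-2.5, -8, 9)

(-2.5, -8, 9)


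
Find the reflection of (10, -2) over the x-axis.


Reflection across x-axis: (x, y) -> (x, -y)
(10, -2) -> (10, 2)

(10, 2)


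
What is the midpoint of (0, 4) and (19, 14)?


Midpoint = ((0+19)/2, (4+14)/2) = (9.5, 9)

(9.5, 9)


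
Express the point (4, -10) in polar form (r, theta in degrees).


r = sqrt(4^2 + (-10)^2) = 10.7703
theta = atan2(-10, 4) = 291.8014 degrees

r = 10.7703, theta = 291.8014 degrees


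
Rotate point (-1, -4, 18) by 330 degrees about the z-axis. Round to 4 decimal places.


x' = -1*cos(330) - -4*sin(330) = -2.866
y' = -1*sin(330) + -4*cos(330) = -2.9641
z' = 18

(-2.866, -2.9641, 18)


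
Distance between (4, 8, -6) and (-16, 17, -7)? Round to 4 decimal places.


d = sqrt((-16-4)^2 + (17-8)^2 + (-7--6)^2) = 21.9545

21.9545


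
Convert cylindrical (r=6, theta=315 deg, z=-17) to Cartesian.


x = 6 * cos(315) = 4.2426
y = 6 * sin(315) = -4.2426
z = -17

(4.2426, -4.2426, -17)


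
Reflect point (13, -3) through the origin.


Reflection through origin: (x, y) -> (-x, -y)
(13, -3) -> (-13, 3)

(-13, 3)


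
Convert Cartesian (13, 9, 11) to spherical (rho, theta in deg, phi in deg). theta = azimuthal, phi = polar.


rho = sqrt(13^2 + 9^2 + 11^2) = 19.2614
theta = atan2(9, 13) = 34.6952 deg
phi = acos(11/19.2614) = 55.1736 deg

rho = 19.2614, theta = 34.6952 deg, phi = 55.1736 deg


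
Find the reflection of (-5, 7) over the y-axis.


Reflection across y-axis: (x, y) -> (-x, y)
(-5, 7) -> (5, 7)

(5, 7)


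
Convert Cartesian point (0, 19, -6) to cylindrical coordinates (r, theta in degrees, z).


r = sqrt(0^2 + 19^2) = 19
theta = atan2(19, 0) = 90 deg
z = -6

r = 19, theta = 90 deg, z = -6


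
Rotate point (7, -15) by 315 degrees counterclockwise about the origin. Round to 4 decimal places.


x' = 7*cos(315) - -15*sin(315) = -5.6569
y' = 7*sin(315) + -15*cos(315) = -15.5563

(-5.6569, -15.5563)


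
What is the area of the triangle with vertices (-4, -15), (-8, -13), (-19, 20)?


Area = |x1(y2-y3) + x2(y3-y1) + x3(y1-y2)| / 2
= |-4*(-13-20) + -8*(20--15) + -19*(-15--13)| / 2
= 55

55


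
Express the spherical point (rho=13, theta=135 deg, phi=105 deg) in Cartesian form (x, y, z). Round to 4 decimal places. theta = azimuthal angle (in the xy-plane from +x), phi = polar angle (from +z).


x = 13 * sin(105) * cos(135) = -8.8792
y = 13 * sin(105) * sin(135) = 8.8792
z = 13 * cos(105) = -3.3646

(-8.8792, 8.8792, -3.3646)


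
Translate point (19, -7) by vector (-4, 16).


Translation: (x+dx, y+dy) = (19+-4, -7+16) = (15, 9)

(15, 9)


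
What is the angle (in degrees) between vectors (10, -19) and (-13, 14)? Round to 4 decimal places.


dot = 10*-13 + -19*14 = -396
|u| = 21.4709, |v| = 19.105
cos(angle) = -0.9654
angle = 164.8796 degrees

164.8796 degrees


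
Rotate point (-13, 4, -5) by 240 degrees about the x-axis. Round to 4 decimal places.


x' = -13
y' = 4*cos(240) - -5*sin(240) = -6.3301
z' = 4*sin(240) + -5*cos(240) = -0.9641

(-13, -6.3301, -0.9641)


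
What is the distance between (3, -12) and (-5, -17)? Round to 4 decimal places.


d = sqrt((-5-3)^2 + (-17--12)^2) = 9.434

9.434


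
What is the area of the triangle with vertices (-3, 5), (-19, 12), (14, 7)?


Area = |x1(y2-y3) + x2(y3-y1) + x3(y1-y2)| / 2
= |-3*(12-7) + -19*(7-5) + 14*(5-12)| / 2
= 75.5

75.5


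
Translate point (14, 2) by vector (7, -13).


Translation: (x+dx, y+dy) = (14+7, 2+-13) = (21, -11)

(21, -11)


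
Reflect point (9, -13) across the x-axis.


Reflection across x-axis: (x, y) -> (x, -y)
(9, -13) -> (9, 13)

(9, 13)


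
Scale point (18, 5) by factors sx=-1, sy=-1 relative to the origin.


Scaling: (x*sx, y*sy) = (18*-1, 5*-1) = (-18, -5)

(-18, -5)


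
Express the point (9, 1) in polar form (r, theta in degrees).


r = sqrt(9^2 + 1^2) = 9.0554
theta = atan2(1, 9) = 6.3402 degrees

r = 9.0554, theta = 6.3402 degrees


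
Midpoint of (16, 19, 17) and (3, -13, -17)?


Midpoint = ((16+3)/2, (19+-13)/2, (17+-17)/2) = (9.5, 3, 0)

(9.5, 3, 0)


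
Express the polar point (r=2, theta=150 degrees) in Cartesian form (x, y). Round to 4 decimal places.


x = 2 * cos(150) = -1.7321
y = 2 * sin(150) = 1

(-1.7321, 1)


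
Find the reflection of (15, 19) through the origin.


Reflection through origin: (x, y) -> (-x, -y)
(15, 19) -> (-15, -19)

(-15, -19)


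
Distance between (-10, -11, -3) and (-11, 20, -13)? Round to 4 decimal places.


d = sqrt((-11--10)^2 + (20--11)^2 + (-13--3)^2) = 32.5883

32.5883


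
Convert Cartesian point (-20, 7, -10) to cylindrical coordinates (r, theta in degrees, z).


r = sqrt((-20)^2 + 7^2) = 21.1896
theta = atan2(7, -20) = 160.71 deg
z = -10

r = 21.1896, theta = 160.71 deg, z = -10


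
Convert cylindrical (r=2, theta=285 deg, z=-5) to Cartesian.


x = 2 * cos(285) = 0.5176
y = 2 * sin(285) = -1.9319
z = -5

(0.5176, -1.9319, -5)


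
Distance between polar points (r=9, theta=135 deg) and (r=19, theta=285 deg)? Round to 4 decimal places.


d = sqrt(r1^2 + r2^2 - 2*r1*r2*cos(t2-t1))
d = sqrt(9^2 + 19^2 - 2*9*19*cos(285-135)) = 27.1695

27.1695


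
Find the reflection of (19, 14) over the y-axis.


Reflection across y-axis: (x, y) -> (-x, y)
(19, 14) -> (-19, 14)

(-19, 14)


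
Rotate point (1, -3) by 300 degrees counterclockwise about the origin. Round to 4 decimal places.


x' = 1*cos(300) - -3*sin(300) = -2.0981
y' = 1*sin(300) + -3*cos(300) = -2.366

(-2.0981, -2.366)


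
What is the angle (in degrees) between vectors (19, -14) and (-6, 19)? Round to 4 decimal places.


dot = 19*-6 + -14*19 = -380
|u| = 23.6008, |v| = 19.9249
cos(angle) = -0.8081
angle = 143.9099 degrees

143.9099 degrees


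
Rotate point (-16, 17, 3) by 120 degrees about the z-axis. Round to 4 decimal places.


x' = -16*cos(120) - 17*sin(120) = -6.7224
y' = -16*sin(120) + 17*cos(120) = -22.3564
z' = 3

(-6.7224, -22.3564, 3)


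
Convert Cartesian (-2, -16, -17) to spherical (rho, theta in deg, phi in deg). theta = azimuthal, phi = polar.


rho = sqrt((-2)^2 + (-16)^2 + (-17)^2) = 23.4307
theta = atan2(-16, -2) = 262.875 deg
phi = acos(-17/23.4307) = 136.514 deg

rho = 23.4307, theta = 262.875 deg, phi = 136.514 deg


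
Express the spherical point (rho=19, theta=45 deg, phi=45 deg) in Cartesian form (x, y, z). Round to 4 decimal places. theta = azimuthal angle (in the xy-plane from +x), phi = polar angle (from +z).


x = 19 * sin(45) * cos(45) = 9.5
y = 19 * sin(45) * sin(45) = 9.5
z = 19 * cos(45) = 13.435

(9.5, 9.5, 13.435)


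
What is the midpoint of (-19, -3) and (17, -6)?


Midpoint = ((-19+17)/2, (-3+-6)/2) = (-1, -4.5)

(-1, -4.5)


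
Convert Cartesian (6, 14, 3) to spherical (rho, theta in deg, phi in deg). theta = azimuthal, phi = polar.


rho = sqrt(6^2 + 14^2 + 3^2) = 15.5242
theta = atan2(14, 6) = 66.8014 deg
phi = acos(3/15.5242) = 78.8577 deg

rho = 15.5242, theta = 66.8014 deg, phi = 78.8577 deg


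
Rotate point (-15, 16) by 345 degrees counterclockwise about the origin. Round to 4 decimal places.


x' = -15*cos(345) - 16*sin(345) = -10.3478
y' = -15*sin(345) + 16*cos(345) = 19.3371

(-10.3478, 19.3371)


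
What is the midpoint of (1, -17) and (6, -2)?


Midpoint = ((1+6)/2, (-17+-2)/2) = (3.5, -9.5)

(3.5, -9.5)


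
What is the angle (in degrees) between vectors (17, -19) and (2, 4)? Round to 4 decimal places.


dot = 17*2 + -19*4 = -42
|u| = 25.4951, |v| = 4.4721
cos(angle) = -0.3684
angle = 111.6148 degrees

111.6148 degrees


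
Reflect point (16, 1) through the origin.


Reflection through origin: (x, y) -> (-x, -y)
(16, 1) -> (-16, -1)

(-16, -1)


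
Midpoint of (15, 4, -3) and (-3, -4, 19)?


Midpoint = ((15+-3)/2, (4+-4)/2, (-3+19)/2) = (6, 0, 8)

(6, 0, 8)


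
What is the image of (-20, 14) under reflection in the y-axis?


Reflection across y-axis: (x, y) -> (-x, y)
(-20, 14) -> (20, 14)

(20, 14)


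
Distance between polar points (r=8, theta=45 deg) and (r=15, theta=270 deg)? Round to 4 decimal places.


d = sqrt(r1^2 + r2^2 - 2*r1*r2*cos(t2-t1))
d = sqrt(8^2 + 15^2 - 2*8*15*cos(270-45)) = 21.4174

21.4174


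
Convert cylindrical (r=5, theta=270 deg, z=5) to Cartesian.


x = 5 * cos(270) = 0
y = 5 * sin(270) = -5
z = 5

(0, -5, 5)


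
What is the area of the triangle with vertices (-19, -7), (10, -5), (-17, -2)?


Area = |x1(y2-y3) + x2(y3-y1) + x3(y1-y2)| / 2
= |-19*(-5--2) + 10*(-2--7) + -17*(-7--5)| / 2
= 70.5

70.5


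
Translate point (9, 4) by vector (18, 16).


Translation: (x+dx, y+dy) = (9+18, 4+16) = (27, 20)

(27, 20)


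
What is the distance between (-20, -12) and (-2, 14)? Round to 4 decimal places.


d = sqrt((-2--20)^2 + (14--12)^2) = 31.6228

31.6228


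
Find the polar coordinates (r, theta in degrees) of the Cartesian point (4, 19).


r = sqrt(4^2 + 19^2) = 19.4165
theta = atan2(19, 4) = 78.1113 degrees

r = 19.4165, theta = 78.1113 degrees


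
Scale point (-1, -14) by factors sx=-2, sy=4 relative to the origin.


Scaling: (x*sx, y*sy) = (-1*-2, -14*4) = (2, -56)

(2, -56)


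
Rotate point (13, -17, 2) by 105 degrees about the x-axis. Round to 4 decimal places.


x' = 13
y' = -17*cos(105) - 2*sin(105) = 2.4681
z' = -17*sin(105) + 2*cos(105) = -16.9384

(13, 2.4681, -16.9384)


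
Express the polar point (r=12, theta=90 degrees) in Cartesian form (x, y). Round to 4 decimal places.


x = 12 * cos(90) = 0
y = 12 * sin(90) = 12

(0, 12)


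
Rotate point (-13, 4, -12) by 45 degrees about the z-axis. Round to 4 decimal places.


x' = -13*cos(45) - 4*sin(45) = -12.0208
y' = -13*sin(45) + 4*cos(45) = -6.364
z' = -12

(-12.0208, -6.364, -12)


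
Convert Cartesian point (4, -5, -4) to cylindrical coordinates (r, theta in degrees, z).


r = sqrt(4^2 + (-5)^2) = 6.4031
theta = atan2(-5, 4) = 308.6598 deg
z = -4

r = 6.4031, theta = 308.6598 deg, z = -4


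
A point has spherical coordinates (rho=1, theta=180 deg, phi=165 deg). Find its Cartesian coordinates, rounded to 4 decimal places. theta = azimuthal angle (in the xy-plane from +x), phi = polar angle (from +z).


x = 1 * sin(165) * cos(180) = -0.2588
y = 1 * sin(165) * sin(180) = 0
z = 1 * cos(165) = -0.9659

(-0.2588, 0, -0.9659)


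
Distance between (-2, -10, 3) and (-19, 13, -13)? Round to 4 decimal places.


d = sqrt((-19--2)^2 + (13--10)^2 + (-13-3)^2) = 32.7719

32.7719


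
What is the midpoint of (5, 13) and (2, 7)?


Midpoint = ((5+2)/2, (13+7)/2) = (3.5, 10)

(3.5, 10)


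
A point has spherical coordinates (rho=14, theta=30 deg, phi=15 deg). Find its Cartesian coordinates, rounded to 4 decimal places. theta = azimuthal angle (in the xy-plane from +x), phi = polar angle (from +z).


x = 14 * sin(15) * cos(30) = 3.138
y = 14 * sin(15) * sin(30) = 1.8117
z = 14 * cos(15) = 13.523

(3.138, 1.8117, 13.523)


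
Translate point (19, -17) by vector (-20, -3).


Translation: (x+dx, y+dy) = (19+-20, -17+-3) = (-1, -20)

(-1, -20)


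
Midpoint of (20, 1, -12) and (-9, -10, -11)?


Midpoint = ((20+-9)/2, (1+-10)/2, (-12+-11)/2) = (5.5, -4.5, -11.5)

(5.5, -4.5, -11.5)


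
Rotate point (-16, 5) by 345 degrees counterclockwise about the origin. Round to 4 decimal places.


x' = -16*cos(345) - 5*sin(345) = -14.1607
y' = -16*sin(345) + 5*cos(345) = 8.9707

(-14.1607, 8.9707)


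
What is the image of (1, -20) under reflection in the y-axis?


Reflection across y-axis: (x, y) -> (-x, y)
(1, -20) -> (-1, -20)

(-1, -20)


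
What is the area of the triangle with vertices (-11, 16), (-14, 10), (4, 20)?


Area = |x1(y2-y3) + x2(y3-y1) + x3(y1-y2)| / 2
= |-11*(10-20) + -14*(20-16) + 4*(16-10)| / 2
= 39

39


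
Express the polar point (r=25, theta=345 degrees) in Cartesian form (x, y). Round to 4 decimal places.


x = 25 * cos(345) = 24.1481
y = 25 * sin(345) = -6.4705

(24.1481, -6.4705)


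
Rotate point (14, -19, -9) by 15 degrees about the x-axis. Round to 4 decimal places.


x' = 14
y' = -19*cos(15) - -9*sin(15) = -16.0232
z' = -19*sin(15) + -9*cos(15) = -13.6109

(14, -16.0232, -13.6109)


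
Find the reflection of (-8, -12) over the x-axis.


Reflection across x-axis: (x, y) -> (x, -y)
(-8, -12) -> (-8, 12)

(-8, 12)


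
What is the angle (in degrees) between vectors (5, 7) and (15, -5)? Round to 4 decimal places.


dot = 5*15 + 7*-5 = 40
|u| = 8.6023, |v| = 15.8114
cos(angle) = 0.2941
angle = 72.8973 degrees

72.8973 degrees


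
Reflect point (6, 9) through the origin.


Reflection through origin: (x, y) -> (-x, -y)
(6, 9) -> (-6, -9)

(-6, -9)


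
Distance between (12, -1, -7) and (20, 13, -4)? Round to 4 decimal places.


d = sqrt((20-12)^2 + (13--1)^2 + (-4--7)^2) = 16.4012

16.4012


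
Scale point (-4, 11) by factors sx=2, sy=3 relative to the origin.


Scaling: (x*sx, y*sy) = (-4*2, 11*3) = (-8, 33)

(-8, 33)


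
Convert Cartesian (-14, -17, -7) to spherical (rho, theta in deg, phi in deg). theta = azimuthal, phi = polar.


rho = sqrt((-14)^2 + (-17)^2 + (-7)^2) = 23.1084
theta = atan2(-17, -14) = 230.5275 deg
phi = acos(-7/23.1084) = 107.633 deg

rho = 23.1084, theta = 230.5275 deg, phi = 107.633 deg


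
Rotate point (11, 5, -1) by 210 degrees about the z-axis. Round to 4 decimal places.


x' = 11*cos(210) - 5*sin(210) = -7.0263
y' = 11*sin(210) + 5*cos(210) = -9.8301
z' = -1

(-7.0263, -9.8301, -1)


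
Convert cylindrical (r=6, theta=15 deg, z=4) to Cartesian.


x = 6 * cos(15) = 5.7956
y = 6 * sin(15) = 1.5529
z = 4

(5.7956, 1.5529, 4)


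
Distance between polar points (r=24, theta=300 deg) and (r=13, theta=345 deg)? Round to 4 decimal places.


d = sqrt(r1^2 + r2^2 - 2*r1*r2*cos(t2-t1))
d = sqrt(24^2 + 13^2 - 2*24*13*cos(345-300)) = 17.4289

17.4289


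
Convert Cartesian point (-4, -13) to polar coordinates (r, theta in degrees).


r = sqrt((-4)^2 + (-13)^2) = 13.6015
theta = atan2(-13, -4) = 252.8973 degrees

r = 13.6015, theta = 252.8973 degrees


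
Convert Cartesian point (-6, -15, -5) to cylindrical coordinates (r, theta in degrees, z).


r = sqrt((-6)^2 + (-15)^2) = 16.1555
theta = atan2(-15, -6) = 248.1986 deg
z = -5

r = 16.1555, theta = 248.1986 deg, z = -5


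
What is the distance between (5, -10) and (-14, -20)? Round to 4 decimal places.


d = sqrt((-14-5)^2 + (-20--10)^2) = 21.4709

21.4709


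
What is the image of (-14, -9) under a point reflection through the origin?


Reflection through origin: (x, y) -> (-x, -y)
(-14, -9) -> (14, 9)

(14, 9)
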